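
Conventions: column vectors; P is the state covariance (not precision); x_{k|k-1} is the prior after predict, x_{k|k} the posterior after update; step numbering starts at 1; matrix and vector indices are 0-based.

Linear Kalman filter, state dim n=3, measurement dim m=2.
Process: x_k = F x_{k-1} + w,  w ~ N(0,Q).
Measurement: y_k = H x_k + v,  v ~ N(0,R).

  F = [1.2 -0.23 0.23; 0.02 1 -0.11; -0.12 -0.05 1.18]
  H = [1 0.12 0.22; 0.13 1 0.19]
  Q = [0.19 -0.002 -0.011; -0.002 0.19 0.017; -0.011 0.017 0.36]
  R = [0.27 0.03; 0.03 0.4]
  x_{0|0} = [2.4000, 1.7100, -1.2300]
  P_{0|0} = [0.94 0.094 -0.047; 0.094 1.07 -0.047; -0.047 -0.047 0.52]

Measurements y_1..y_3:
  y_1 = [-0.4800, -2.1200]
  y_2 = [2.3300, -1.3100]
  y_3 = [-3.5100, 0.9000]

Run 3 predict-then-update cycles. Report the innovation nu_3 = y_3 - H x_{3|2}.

step 1: x^-=[2.2038, 1.8933, -1.8249]  P^-=[1.5549 -0.1323 -0.0479; -0.1323 1.2810 -0.1751; -0.0479 -0.1751 1.1202]  S=[1.8354 0.2453; 0.2453 1.6444]  K=[0.8446 -0.0891; -0.1116 0.7649; 0.0961 0.0049]  nu=[-2.5095, -3.9531]  x^+=[0.4363, -0.8506, -2.0852]  P^+=[0.2693 -0.0082 -0.1951; -0.0082 0.3378 -0.1794; -0.1951 -0.1794 1.1030]
step 2: x^-=[0.2396, -0.6125, -2.4703]  P^-=[0.5698 -0.1319 0.0337; -0.1319 0.5812 -0.3626; 0.0337 -0.3626 1.9769]  S=[0.9079 0.0418; 0.0418 0.8918]  K=[0.6224 -0.0869; -0.1823 0.5638; 0.4683 -0.0024]  nu=[2.7073, -0.2593]  x^+=[1.9471, -1.2523, -1.2018]  P^+=[0.2160 -0.0006 -0.2294; -0.0006 0.2762 -0.2949; -0.2294 -0.2949 1.7779]
step 3: x^-=[2.3482, -1.0811, -1.5892]  P^-=[0.5145 -0.1521 0.2086; -0.1521 0.5536 -0.5861; 0.2086 -0.5861 2.9391]  S=[0.9591 0.0350; 0.0350 0.8165]  K=[0.5682 -0.0802; -0.2430 0.5279; 0.8196 -0.0358]  nu=[-5.3788, 1.9778]  x^+=[-0.8668, 1.2700, -6.0686]  P^+=[0.2028 0.0037 -0.2374; 0.0037 0.2784 -0.3951; -0.2374 -0.3951 2.2958]

innov = [-5.3788, 1.9778]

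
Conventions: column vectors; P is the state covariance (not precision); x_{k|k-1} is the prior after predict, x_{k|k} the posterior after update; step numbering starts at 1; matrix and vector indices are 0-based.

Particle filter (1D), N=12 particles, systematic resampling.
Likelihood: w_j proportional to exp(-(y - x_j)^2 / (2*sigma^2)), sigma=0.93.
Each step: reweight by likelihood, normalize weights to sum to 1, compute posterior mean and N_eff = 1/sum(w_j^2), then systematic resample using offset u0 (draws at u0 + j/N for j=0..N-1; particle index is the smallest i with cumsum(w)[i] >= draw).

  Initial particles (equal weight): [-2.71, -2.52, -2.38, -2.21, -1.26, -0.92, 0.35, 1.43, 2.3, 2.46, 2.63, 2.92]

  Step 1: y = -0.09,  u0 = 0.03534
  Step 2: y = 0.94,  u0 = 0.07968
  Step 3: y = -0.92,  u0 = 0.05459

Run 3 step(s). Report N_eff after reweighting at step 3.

N_eff = 7.3461

step 1: w=[0.0075, 0.0130, 0.0190, 0.0293, 0.1787, 0.2648, 0.3526, 0.1037, 0.0145, 0.0092, 0.0055, 0.0021]  mean=-0.2837  Neff=4.1848  idx=[2, 4, 4, 5, 5, 5, 6, 6, 6, 6, 7, 7]
step 2: w=[0.0003, 0.0110, 0.0110, 0.0244, 0.0244, 0.0244, 0.1476, 0.1476, 0.1476, 0.1476, 0.1571, 0.1571]  mean=0.5600  Neff=7.2210  idx=[5, 6, 7, 7, 8, 8, 9, 9, 10, 10, 11, 11]
step 3: w=[0.2551, 0.1004, 0.1004, 0.1004, 0.1004, 0.1004, 0.1004, 0.1004, 0.0105, 0.0105, 0.0105, 0.0105]  mean=0.0712  Neff=7.3461  idx=[0, 0, 0, 1, 2, 3, 3, 4, 5, 6, 7, 9]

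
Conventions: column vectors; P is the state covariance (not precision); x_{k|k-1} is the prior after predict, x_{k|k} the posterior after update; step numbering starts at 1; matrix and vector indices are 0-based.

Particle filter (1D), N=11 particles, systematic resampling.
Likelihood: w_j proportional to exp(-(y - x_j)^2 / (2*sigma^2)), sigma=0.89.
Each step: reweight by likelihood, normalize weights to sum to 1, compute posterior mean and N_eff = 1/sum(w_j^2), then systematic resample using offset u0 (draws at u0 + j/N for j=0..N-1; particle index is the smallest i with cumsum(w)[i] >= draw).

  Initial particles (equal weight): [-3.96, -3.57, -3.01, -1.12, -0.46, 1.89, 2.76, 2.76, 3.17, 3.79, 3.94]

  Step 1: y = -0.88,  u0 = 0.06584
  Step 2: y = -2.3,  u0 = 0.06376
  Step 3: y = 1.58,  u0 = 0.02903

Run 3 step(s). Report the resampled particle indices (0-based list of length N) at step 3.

resampled_idx = [0, 2, 4, 7, 9, 9, 9, 9, 10, 10, 10]

step 1: w=[0.0013, 0.0054, 0.0294, 0.4978, 0.4618, 0.0041, 0.0001, 0.0001, 0.0000, 0.0000, 0.0000]  mean=-0.8744  Neff=2.1647  idx=[3, 3, 3, 3, 3, 3, 4, 4, 4, 4, 4]
step 2: w=[0.1348, 0.1348, 0.1348, 0.1348, 0.1348, 0.1348, 0.0383, 0.0383, 0.0383, 0.0383, 0.0383]  mean=-0.9936  Neff=8.5995  idx=[0, 1, 1, 2, 3, 3, 4, 5, 5, 7, 10]
step 3: w=[0.0427, 0.0427, 0.0427, 0.0427, 0.0427, 0.0427, 0.0427, 0.0427, 0.0427, 0.3078, 0.3078]  mean=-0.7137  Neff=4.8574  idx=[0, 2, 4, 7, 9, 9, 9, 9, 10, 10, 10]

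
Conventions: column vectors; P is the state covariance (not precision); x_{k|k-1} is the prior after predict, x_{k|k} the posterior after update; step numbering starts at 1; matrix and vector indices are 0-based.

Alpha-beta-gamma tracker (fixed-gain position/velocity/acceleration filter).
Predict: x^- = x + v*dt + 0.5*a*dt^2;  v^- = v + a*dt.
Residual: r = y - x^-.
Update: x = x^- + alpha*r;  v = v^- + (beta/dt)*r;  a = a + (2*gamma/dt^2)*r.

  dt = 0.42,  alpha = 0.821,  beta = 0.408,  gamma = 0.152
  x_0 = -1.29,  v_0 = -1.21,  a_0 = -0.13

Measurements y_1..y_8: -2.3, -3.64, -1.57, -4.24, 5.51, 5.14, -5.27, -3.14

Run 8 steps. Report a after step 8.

step 1: x_pred=-1.8097  r=-0.4903  x^+=-2.2122  v^+=-1.7409  a^+=-0.9750
step 2: x_pred=-3.0294  r=-0.6106  x^+=-3.5307  v^+=-2.7436  a^+=-2.0273
step 3: x_pred=-4.8618  r=3.2918  x^+=-2.1592  v^+=-0.3973  a^+=3.6457
step 4: x_pred=-2.0045  r=-2.2355  x^+=-3.8399  v^+=-1.0377  a^+=-0.2068
step 5: x_pred=-4.2939  r=9.8039  x^+=3.7551  v^+=8.3993  a^+=16.6888
step 6: x_pred=8.7547  r=-3.6147  x^+=5.7870  v^+=11.8971  a^+=10.4593
step 7: x_pred=11.7063  r=-16.9763  x^+=-2.2312  v^+=-0.2013  a^+=-18.7969
step 8: x_pred=-3.9737  r=0.8337  x^+=-3.2892  v^+=-7.2861  a^+=-17.3603

a_post = -17.3603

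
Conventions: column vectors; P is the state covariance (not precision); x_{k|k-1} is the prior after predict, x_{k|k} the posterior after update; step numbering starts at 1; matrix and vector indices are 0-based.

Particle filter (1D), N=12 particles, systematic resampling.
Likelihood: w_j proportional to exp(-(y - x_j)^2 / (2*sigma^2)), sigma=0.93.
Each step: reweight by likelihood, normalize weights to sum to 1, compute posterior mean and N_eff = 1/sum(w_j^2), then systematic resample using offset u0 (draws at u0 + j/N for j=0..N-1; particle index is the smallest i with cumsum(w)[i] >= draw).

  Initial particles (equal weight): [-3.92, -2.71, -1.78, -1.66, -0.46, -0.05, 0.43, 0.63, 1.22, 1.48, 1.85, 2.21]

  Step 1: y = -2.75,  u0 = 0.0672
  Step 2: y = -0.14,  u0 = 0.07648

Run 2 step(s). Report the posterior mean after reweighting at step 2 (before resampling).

step 1: w=[0.1741, 0.3838, 0.2230, 0.1933, 0.0185, 0.0057, 0.0011, 0.0005, 0.0000, 0.0000, 0.0000, 0.0000]  mean=-2.4481  Neff=3.7731  idx=[0, 0, 1, 1, 1, 1, 2, 2, 2, 3, 3, 4]
step 2: w=[0.0001, 0.0001, 0.0100, 0.0100, 0.0100, 0.0100, 0.0964, 0.0964, 0.0964, 0.1201, 0.1201, 0.4303]  mean=-1.2210  Neff=4.1279  idx=[6, 7, 8, 8, 9, 10, 11, 11, 11, 11, 11, 11]

post_mean = -1.2210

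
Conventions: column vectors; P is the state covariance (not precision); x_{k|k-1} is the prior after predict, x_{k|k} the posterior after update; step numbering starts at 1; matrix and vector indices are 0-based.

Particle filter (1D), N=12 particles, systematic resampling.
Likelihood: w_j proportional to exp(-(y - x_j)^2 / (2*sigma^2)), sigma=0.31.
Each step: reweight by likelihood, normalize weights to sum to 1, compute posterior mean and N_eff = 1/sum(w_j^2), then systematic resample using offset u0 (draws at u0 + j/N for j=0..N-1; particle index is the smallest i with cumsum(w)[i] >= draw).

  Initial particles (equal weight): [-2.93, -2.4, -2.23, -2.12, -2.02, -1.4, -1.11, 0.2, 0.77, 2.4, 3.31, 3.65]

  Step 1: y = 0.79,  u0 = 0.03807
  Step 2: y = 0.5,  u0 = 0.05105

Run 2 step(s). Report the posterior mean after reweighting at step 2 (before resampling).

post_mean = 0.6818

step 1: w=[0.0000, 0.0000, 0.0000, 0.0000, 0.0000, 0.0000, 0.0000, 0.1408, 0.8592, 0.0000, 0.0000, 0.0000]  mean=0.6898  Neff=1.3191  idx=[7, 7, 8, 8, 8, 8, 8, 8, 8, 8, 8, 8]
step 2: w=[0.0773, 0.0773, 0.0845, 0.0845, 0.0845, 0.0845, 0.0845, 0.0845, 0.0845, 0.0845, 0.0845, 0.0845]  mean=0.6818  Neff=11.9876  idx=[0, 1, 2, 3, 4, 5, 6, 7, 8, 9, 10, 11]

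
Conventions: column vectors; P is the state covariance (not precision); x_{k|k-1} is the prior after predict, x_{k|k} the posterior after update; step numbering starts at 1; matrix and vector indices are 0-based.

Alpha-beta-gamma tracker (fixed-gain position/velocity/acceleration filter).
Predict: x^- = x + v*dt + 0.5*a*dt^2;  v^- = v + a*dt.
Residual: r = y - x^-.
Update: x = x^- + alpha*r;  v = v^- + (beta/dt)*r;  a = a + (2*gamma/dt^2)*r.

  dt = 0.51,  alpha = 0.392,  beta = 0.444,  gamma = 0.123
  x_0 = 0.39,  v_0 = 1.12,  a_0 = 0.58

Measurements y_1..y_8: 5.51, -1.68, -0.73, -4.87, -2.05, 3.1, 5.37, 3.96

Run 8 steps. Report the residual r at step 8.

step 1: x_pred=1.0366  r=4.4734  x^+=2.7902  v^+=5.3103  a^+=4.8109
step 2: x_pred=6.1241  r=-7.8041  x^+=3.0649  v^+=0.9697  a^+=-2.5702
step 3: x_pred=3.2252  r=-3.9552  x^+=1.6747  v^+=-3.7844  a^+=-6.3109
step 4: x_pred=-1.0761  r=-3.7939  x^+=-2.5633  v^+=-10.3060  a^+=-9.8992
step 5: x_pred=-9.1067  r=7.0567  x^+=-6.3405  v^+=-9.2111  a^+=-3.2250
step 6: x_pred=-11.4575  r=14.5575  x^+=-5.7510  v^+=1.8178  a^+=10.5433
step 7: x_pred=-3.4527  r=8.8227  x^+=0.0058  v^+=14.8759  a^+=18.8878
step 8: x_pred=10.0488  r=-6.0888  x^+=7.6620  v^+=19.2078  a^+=13.1290

resid = -6.0888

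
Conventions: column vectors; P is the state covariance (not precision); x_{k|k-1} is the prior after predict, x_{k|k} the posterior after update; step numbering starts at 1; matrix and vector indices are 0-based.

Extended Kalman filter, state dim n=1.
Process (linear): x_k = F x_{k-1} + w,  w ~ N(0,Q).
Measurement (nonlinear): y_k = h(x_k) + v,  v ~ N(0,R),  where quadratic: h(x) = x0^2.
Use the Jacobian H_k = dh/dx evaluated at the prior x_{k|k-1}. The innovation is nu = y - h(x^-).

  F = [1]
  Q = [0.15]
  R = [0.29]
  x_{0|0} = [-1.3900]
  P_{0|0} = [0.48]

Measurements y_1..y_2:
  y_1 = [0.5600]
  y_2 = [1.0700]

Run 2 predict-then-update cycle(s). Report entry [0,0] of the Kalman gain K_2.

K[0,0] = -0.3711

step 1: x^-=[-1.3900]  P^-=[0.6300]  H_jac=[-2.7800]  S=[5.1589]  K=[-0.3395]  nu=[-1.3721]  x^+=[-0.9242]  P^+=[0.0354]
step 2: x^-=[-0.9242]  P^-=[0.1854]  H_jac=[-1.8484]  S=[0.9235]  K=[-0.3711]  nu=[0.2159]  x^+=[-1.0043]  P^+=[0.0582]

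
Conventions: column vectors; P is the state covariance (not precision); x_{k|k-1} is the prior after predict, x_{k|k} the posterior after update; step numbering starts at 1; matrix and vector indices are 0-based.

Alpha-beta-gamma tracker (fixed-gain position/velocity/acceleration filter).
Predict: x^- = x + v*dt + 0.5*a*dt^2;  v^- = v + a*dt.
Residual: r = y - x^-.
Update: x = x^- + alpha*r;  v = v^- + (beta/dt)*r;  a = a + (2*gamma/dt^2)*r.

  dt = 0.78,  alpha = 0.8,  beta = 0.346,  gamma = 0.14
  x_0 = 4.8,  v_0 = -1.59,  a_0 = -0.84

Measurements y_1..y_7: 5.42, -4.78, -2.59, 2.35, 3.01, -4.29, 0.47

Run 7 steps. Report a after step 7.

a_post = 0.9954

step 1: x_pred=3.3043  r=2.1157  x^+=4.9969  v^+=-1.3067  a^+=0.1337
step 2: x_pred=4.0183  r=-8.7983  x^+=-3.0203  v^+=-5.1052  a^+=-3.9155
step 3: x_pred=-8.1935  r=5.6035  x^+=-3.7107  v^+=-5.6737  a^+=-1.3366
step 4: x_pred=-8.5427  r=10.8927  x^+=0.1715  v^+=-1.8843  a^+=3.6765
step 5: x_pred=-0.1799  r=3.1899  x^+=2.3720  v^+=2.3984  a^+=5.1446
step 6: x_pred=5.8077  r=-10.0977  x^+=-2.2705  v^+=1.9319  a^+=0.4974
step 7: x_pred=-0.6123  r=1.0823  x^+=0.2535  v^+=2.7999  a^+=0.9954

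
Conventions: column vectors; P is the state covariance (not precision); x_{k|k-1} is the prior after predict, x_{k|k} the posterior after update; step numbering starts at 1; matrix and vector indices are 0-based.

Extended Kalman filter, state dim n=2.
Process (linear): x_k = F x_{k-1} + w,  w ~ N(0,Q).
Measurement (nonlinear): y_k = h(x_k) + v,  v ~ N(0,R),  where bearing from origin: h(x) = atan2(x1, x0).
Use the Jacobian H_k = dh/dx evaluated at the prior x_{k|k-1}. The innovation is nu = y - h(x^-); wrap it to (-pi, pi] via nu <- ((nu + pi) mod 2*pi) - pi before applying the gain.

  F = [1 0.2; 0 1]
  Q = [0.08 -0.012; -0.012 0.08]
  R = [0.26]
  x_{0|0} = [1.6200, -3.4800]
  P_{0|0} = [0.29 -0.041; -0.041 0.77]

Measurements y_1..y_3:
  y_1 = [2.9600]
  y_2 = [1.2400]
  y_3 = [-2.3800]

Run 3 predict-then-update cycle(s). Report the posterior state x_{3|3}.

x_post = [-0.6858, -4.0725]

step 1: x^-=[0.9240, -3.4800]  P^-=[0.3844 0.1010; 0.1010 0.8500]  H_jac=[0.2684 0.0713]  S=[0.2959]  K=[0.3731; 0.2964]  nu=[-2.0119]  x^+=[0.1734, -4.0763]  P^+=[0.3432 0.0683; 0.0683 0.8240]
step 2: x^-=[-0.6418, -4.0763]  P^-=[0.4835 0.2211; 0.2211 0.9040]  H_jac=[0.2394 -0.0377]  S=[0.2850]  K=[0.3769; 0.0661]  nu=[2.9670]  x^+=[0.4763, -3.8801]  P^+=[0.4430 0.2140; 0.2140 0.9028]
step 3: x^-=[-0.2997, -3.8801]  P^-=[0.6447 0.3825; 0.3825 0.9828]  H_jac=[0.2562 -0.0198]  S=[0.2988]  K=[0.5274; 0.2629]  nu=[-0.7321]  x^+=[-0.6858, -4.0725]  P^+=[0.5616 0.3411; 0.3411 0.9621]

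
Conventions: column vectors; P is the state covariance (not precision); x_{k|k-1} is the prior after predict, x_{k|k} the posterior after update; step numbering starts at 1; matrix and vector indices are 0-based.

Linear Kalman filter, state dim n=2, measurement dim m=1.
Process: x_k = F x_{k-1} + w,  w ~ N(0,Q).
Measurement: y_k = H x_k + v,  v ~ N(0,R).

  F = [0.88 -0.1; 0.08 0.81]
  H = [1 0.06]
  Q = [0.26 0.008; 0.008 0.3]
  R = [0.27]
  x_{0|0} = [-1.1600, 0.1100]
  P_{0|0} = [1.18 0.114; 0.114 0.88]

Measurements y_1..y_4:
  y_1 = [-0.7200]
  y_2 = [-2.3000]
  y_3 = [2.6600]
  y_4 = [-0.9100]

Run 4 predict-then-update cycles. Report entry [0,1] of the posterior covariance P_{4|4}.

step 1: x^-=[-1.0318, -0.0037]  P^-=[1.1625 0.1001; 0.1001 0.8997]  S=[1.4478]  K=[0.8071; 0.1065]  nu=[0.3120]  x^+=[-0.7800, 0.0295]  P^+=[0.2194 -0.0243; -0.0243 0.8833]
step 2: x^-=[-0.6893, -0.0385]  P^-=[0.4430 -0.0652; -0.0652 0.8778]  S=[0.7083]  K=[0.6199; -0.0177]  nu=[-1.6084]  x^+=[-1.6863, -0.0100]  P^+=[0.1708 -0.0574; -0.0574 0.8776]
step 3: x^-=[-1.4830, -0.1430]  P^-=[0.4112 -0.0915; -0.0915 0.8694]  S=[0.6733]  K=[0.6025; -0.0585]  nu=[4.1515]  x^+=[1.0184, -0.3858]  P^+=[0.1667 -0.0678; -0.0678 0.8671]
step 4: x^-=[0.9347, -0.2310]  P^-=[0.4097 -0.0983; -0.0983 0.8612]  S=[0.6710]  K=[0.6018; -0.0695]  nu=[-1.8309]  x^+=[-0.1671, -0.1038]  P^+=[0.1667 -0.0702; -0.0702 0.8580]

P_post[0,1] = -0.0702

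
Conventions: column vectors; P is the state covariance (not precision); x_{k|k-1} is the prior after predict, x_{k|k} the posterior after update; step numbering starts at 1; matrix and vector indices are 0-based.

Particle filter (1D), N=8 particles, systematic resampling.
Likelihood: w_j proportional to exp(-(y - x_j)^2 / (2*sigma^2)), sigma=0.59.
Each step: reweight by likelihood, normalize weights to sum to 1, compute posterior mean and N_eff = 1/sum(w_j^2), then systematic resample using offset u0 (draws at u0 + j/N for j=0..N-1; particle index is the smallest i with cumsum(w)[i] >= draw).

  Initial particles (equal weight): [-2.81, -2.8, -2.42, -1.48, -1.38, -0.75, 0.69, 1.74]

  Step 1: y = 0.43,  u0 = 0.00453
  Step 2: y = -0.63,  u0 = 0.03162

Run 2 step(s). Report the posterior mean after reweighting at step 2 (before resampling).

post_mean = -0.5041

step 1: w=[0.0000, 0.0000, 0.0000, 0.0046, 0.0079, 0.1185, 0.7945, 0.0744]  mean=0.5710  Neff=1.5363  idx=[3, 5, 6, 6, 6, 6, 6, 6]
step 2: w=[0.1941, 0.5367, 0.0449, 0.0449, 0.0449, 0.0449, 0.0449, 0.0449]  mean=-0.5041  Neff=2.9599  idx=[0, 0, 1, 1, 1, 1, 3, 5]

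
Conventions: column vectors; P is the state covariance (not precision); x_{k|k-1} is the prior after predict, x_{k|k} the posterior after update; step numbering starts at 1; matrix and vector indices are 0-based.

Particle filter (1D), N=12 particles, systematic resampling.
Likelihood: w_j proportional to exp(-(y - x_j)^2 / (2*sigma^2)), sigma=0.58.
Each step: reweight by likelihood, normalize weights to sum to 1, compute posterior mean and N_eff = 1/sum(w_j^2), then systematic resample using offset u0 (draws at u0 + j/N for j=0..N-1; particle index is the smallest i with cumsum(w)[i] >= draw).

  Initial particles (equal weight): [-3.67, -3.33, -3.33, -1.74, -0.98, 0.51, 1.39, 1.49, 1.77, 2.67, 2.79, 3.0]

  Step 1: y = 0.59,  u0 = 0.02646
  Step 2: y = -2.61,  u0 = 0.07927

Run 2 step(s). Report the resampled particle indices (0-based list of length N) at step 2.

resampled_idx = [0, 1, 1, 2, 2, 3, 4, 4, 5, 5, 6, 6]

step 1: w=[0.0000, 0.0000, 0.0000, 0.0002, 0.0140, 0.5408, 0.2109, 0.1638, 0.0689, 0.0009, 0.0004, 0.0001]  mean=0.9248  Neff=2.7119  idx=[5, 5, 5, 5, 5, 5, 5, 6, 6, 7, 7, 8]
step 2: w=[0.1429, 0.1429, 0.1429, 0.1429, 0.1429, 0.1429, 0.1429, 0.0000, 0.0000, 0.0000, 0.0000, 0.0000]  mean=0.5100  Neff=7.0005  idx=[0, 1, 1, 2, 2, 3, 4, 4, 5, 5, 6, 6]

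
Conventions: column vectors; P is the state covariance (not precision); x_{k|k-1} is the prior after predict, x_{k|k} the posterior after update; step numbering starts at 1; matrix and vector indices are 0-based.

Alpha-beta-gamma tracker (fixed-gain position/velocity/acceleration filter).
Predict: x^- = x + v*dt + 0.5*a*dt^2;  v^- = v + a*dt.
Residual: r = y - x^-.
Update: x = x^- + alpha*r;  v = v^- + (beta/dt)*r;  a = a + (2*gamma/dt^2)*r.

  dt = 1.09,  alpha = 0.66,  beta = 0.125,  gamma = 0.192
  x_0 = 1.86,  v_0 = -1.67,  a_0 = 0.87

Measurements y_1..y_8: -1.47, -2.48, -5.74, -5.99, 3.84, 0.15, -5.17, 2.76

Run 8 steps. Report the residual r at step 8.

step 1: x_pred=0.5565  r=-2.0265  x^+=-0.7810  v^+=-0.9541  a^+=0.2150
step 2: x_pred=-1.6932  r=-0.7868  x^+=-2.2125  v^+=-0.8100  a^+=-0.0393
step 3: x_pred=-3.1187  r=-2.6213  x^+=-4.8488  v^+=-1.1534  a^+=-0.8865
step 4: x_pred=-6.6326  r=0.6426  x^+=-6.2085  v^+=-2.0460  a^+=-0.6788
step 5: x_pred=-8.8418  r=12.6818  x^+=-0.4718  v^+=-1.3315  a^+=3.4200
step 6: x_pred=0.1084  r=0.0416  x^+=0.1359  v^+=2.4010  a^+=3.4334
step 7: x_pred=4.7926  r=-9.9626  x^+=-1.7827  v^+=5.0010  a^+=0.2135
step 8: x_pred=3.7952  r=-1.0352  x^+=3.1120  v^+=5.1149  a^+=-0.1211

resid = -1.0352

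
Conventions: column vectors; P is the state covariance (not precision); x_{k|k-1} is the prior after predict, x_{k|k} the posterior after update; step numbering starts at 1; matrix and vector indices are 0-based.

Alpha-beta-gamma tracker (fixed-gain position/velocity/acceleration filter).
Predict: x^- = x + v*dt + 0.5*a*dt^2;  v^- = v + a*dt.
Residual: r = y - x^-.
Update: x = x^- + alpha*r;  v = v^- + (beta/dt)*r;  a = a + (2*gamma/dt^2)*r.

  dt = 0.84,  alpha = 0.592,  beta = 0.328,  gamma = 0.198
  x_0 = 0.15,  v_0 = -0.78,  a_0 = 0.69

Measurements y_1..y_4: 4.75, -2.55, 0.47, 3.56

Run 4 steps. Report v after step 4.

step 1: x_pred=-0.2618  r=5.0118  x^+=2.7052  v^+=1.7566  a^+=3.5027
step 2: x_pred=5.4165  r=-7.9665  x^+=0.7003  v^+=1.5881  a^+=-0.9683
step 3: x_pred=1.6928  r=-1.2228  x^+=0.9689  v^+=0.2973  a^+=-1.6545
step 4: x_pred=0.6349  r=2.9251  x^+=2.3666  v^+=0.0497  a^+=-0.0129

v_post = 0.0497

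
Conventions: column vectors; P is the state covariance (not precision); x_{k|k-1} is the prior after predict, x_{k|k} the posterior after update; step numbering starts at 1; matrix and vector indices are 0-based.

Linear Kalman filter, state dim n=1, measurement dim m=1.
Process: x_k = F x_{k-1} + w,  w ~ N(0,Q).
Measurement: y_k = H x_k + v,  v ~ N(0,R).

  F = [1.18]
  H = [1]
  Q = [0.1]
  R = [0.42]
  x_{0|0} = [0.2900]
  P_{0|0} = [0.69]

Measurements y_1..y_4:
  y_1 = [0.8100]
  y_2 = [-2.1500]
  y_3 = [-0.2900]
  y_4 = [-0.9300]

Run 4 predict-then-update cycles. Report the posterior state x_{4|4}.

x_post = [-0.8360]

step 1: x^-=[0.3422]  P^-=[1.0608]  S=[1.4808]  K=[0.7164]  nu=[0.4678]  x^+=[0.6773]  P^+=[0.3009]
step 2: x^-=[0.7992]  P^-=[0.5189]  S=[0.9389]  K=[0.5527]  nu=[-2.9492]  x^+=[-0.8308]  P^+=[0.2321]
step 3: x^-=[-0.9803]  P^-=[0.4232]  S=[0.8432]  K=[0.5019]  nu=[0.6903]  x^+=[-0.6338]  P^+=[0.2108]
step 4: x^-=[-0.7479]  P^-=[0.3935]  S=[0.8135]  K=[0.4837]  nu=[-0.1821]  x^+=[-0.8360]  P^+=[0.2032]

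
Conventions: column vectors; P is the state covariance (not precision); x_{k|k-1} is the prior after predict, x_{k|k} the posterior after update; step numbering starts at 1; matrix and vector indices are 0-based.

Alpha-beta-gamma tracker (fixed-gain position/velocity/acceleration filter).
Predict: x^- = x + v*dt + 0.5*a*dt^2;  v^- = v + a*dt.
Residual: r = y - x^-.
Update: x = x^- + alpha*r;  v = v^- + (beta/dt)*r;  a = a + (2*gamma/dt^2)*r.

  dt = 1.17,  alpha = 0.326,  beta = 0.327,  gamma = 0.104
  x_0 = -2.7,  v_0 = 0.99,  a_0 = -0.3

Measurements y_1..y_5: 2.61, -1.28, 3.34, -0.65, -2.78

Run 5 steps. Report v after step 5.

step 1: x_pred=-1.7470  r=4.3570  x^+=-0.3266  v^+=1.8567  a^+=0.3620
step 2: x_pred=2.0935  r=-3.3735  x^+=0.9938  v^+=1.3375  a^+=-0.1506
step 3: x_pred=2.4555  r=0.8845  x^+=2.7439  v^+=1.4085  a^+=-0.0162
step 4: x_pred=4.3808  r=-5.0308  x^+=2.7407  v^+=-0.0164  a^+=-0.7806
step 5: x_pred=2.1872  r=-4.9672  x^+=0.5679  v^+=-2.3180  a^+=-1.5353

v_post = -2.3180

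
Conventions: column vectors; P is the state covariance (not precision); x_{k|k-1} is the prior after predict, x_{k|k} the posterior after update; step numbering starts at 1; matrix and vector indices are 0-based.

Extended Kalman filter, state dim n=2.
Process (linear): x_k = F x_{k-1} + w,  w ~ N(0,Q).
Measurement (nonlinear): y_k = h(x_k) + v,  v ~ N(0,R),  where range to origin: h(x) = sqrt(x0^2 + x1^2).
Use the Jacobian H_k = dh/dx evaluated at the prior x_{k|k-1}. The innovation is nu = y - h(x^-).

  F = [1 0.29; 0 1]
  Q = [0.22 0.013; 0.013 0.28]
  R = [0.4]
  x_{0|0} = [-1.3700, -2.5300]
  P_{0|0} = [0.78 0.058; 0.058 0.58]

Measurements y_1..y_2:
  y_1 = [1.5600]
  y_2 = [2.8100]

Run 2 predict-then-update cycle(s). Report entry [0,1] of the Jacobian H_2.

H_jac[0,1] = -0.7109

step 1: x^-=[-2.1037, -2.5300]  P^-=[1.0824 0.2392; 0.2392 0.8600]  H_jac=[-0.6394 -0.7689]  S=[1.5861]  K=[-0.5523; -0.5133]  nu=[-1.7304]  x^+=[-1.1481, -1.6418]  P^+=[0.5986 -0.2105; -0.2105 0.4420]
step 2: x^-=[-1.6242, -1.6418]  P^-=[0.7337 -0.0693; -0.0693 0.7220]  H_jac=[-0.7033 -0.7109]  S=[1.0586]  K=[-0.4410; -0.4389]  nu=[0.5006]  x^+=[-1.8449, -1.8615]  P^+=[0.5279 -0.2741; -0.2741 0.5181]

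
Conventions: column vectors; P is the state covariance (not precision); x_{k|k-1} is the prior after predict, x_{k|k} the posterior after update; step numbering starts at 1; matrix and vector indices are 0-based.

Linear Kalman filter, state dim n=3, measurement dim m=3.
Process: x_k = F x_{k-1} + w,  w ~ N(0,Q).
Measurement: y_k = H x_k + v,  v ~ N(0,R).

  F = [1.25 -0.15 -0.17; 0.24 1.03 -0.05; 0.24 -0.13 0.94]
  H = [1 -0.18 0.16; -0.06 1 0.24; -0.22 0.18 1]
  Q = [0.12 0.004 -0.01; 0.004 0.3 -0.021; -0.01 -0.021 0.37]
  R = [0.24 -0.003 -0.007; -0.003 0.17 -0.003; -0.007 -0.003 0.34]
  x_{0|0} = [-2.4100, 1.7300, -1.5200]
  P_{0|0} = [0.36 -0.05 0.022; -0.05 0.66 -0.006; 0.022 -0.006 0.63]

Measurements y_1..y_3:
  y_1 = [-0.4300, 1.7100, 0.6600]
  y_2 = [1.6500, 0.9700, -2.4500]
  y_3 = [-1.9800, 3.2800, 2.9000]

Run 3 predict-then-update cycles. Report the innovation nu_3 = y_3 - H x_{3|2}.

step 1: x^-=[-3.0136, 1.2795, -2.2321]  P^-=[0.7247 -0.0485 0.0458; -0.0485 0.9979 -0.1302; 0.0458 -0.1302 0.9731]  S=[1.0615 -0.2424 0.0102; -0.2424 1.1685 0.2899; 0.0102 0.2899 1.3173]  K=[0.7244 0.1115 -0.1230; -0.0374 0.8574 -0.1428; 0.1928 -0.0534 0.7235]  nu=[3.1710, 0.7854, 1.9988]  x^+=[-0.8747, 1.5490, -0.2166]  P^+=[0.1820 0.0311 -0.0128; 0.0311 0.1659 -0.0739; -0.0128 -0.0739 0.2553]
step 2: x^-=[-1.2889, 1.3964, -0.6149]  P^-=[0.4055 0.0878 -0.0048; 0.0878 0.5104 -0.1127; -0.0048 -0.1127 0.6192]  S=[0.6513 -0.0209 0.0180; -0.0209 0.6530 0.1055; 0.0180 0.1055 0.9500]  K=[0.6045 0.1324 -0.1085; -0.0063 0.7522 -0.1257; 0.1570 -0.0419 0.6333]  nu=[3.2886, -0.3561, -2.3700]  x^+=[0.9091, 1.4059, -1.5845]  P^+=[0.1537 0.0335 -0.0138; 0.0335 0.1456 -0.0638; -0.0138 -0.0638 0.2228]
step 3: x^-=[1.1948, 1.7455, -1.4540]  P^-=[0.3599 0.0836 -0.0113; 0.0836 0.4874 -0.1000; -0.0113 -0.1000 0.5855]  S=[0.6027 -0.0196 0.0143; -0.0196 0.6347 0.1077; 0.0143 0.1077 0.9210]  K=[0.5758 0.1292 -0.1059; -0.0064 0.7423 -0.1200; 0.1506 -0.0357 0.6207]  nu=[-2.6280, 1.9552, 4.3027]  x^+=[-0.5217, 2.6975, 0.7508]  P^+=[0.1467 0.0327 -0.0141; 0.0327 0.1433 -0.0616; -0.0141 -0.0616 0.2181]

innov = [-2.6280, 1.9552, 4.3027]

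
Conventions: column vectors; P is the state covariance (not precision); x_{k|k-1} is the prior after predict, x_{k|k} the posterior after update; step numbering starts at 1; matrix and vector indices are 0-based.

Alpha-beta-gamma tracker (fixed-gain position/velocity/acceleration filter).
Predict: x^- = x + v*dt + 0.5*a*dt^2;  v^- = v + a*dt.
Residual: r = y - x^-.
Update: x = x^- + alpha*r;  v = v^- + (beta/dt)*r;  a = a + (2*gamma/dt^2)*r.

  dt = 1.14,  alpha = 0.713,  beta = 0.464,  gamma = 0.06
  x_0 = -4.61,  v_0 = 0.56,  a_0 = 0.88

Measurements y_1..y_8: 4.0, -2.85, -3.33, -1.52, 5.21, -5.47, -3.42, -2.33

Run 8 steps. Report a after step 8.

a_post = -0.1200

step 1: x_pred=-3.3998  r=7.3998  x^+=1.8763  v^+=4.5750  a^+=1.5633
step 2: x_pred=8.1076  r=-10.9576  x^+=0.2948  v^+=1.8972  a^+=0.5515
step 3: x_pred=2.8160  r=-6.1460  x^+=-1.5661  v^+=0.0244  a^+=-0.0160
step 4: x_pred=-1.5487  r=0.0287  x^+=-1.5282  v^+=0.0178  a^+=-0.0134
step 5: x_pred=-1.5166  r=6.7266  x^+=3.2795  v^+=2.7404  a^+=0.6077
step 6: x_pred=6.7985  r=-12.2685  x^+=-1.9490  v^+=-1.5602  a^+=-0.5251
step 7: x_pred=-4.0688  r=0.6488  x^+=-3.6062  v^+=-1.8947  a^+=-0.4652
step 8: x_pred=-6.0685  r=3.7385  x^+=-3.4029  v^+=-0.9034  a^+=-0.1200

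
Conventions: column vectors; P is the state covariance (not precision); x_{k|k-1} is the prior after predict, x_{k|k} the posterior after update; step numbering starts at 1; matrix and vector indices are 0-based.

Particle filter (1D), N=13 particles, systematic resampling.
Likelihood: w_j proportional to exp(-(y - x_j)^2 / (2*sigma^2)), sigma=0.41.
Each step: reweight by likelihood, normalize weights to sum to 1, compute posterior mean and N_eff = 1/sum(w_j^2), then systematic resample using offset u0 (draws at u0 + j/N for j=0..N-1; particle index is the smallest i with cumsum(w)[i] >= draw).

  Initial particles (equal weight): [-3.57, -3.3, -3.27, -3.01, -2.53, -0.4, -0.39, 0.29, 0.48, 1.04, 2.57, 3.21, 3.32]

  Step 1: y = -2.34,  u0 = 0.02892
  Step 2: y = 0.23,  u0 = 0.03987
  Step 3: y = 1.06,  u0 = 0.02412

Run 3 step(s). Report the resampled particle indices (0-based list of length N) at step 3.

resampled_idx = [0, 1, 2, 3, 4, 5, 6, 7, 8, 9, 10, 11, 12]

step 1: w=[0.0085, 0.0491, 0.0581, 0.2003, 0.6839, 0.0000, 0.0000, 0.0000, 0.0000, 0.0000, 0.0000, 0.0000, 0.0000]  mean=-2.7157  Neff=1.9464  idx=[1, 2, 3, 3, 4, 4, 4, 4, 4, 4, 4, 4, 4]
step 2: w=[0.0000, 0.0000, 0.0000, 0.0000, 0.1111, 0.1111, 0.1111, 0.1111, 0.1111, 0.1111, 0.1111, 0.1111, 0.1111]  mean=-2.5300  Neff=9.0008  idx=[4, 5, 5, 6, 7, 7, 8, 9, 9, 10, 11, 11, 12]
step 3: w=[0.0769, 0.0769, 0.0769, 0.0769, 0.0769, 0.0769, 0.0769, 0.0769, 0.0769, 0.0769, 0.0769, 0.0769, 0.0769]  mean=-2.5300  Neff=13.0000  idx=[0, 1, 2, 3, 4, 5, 6, 7, 8, 9, 10, 11, 12]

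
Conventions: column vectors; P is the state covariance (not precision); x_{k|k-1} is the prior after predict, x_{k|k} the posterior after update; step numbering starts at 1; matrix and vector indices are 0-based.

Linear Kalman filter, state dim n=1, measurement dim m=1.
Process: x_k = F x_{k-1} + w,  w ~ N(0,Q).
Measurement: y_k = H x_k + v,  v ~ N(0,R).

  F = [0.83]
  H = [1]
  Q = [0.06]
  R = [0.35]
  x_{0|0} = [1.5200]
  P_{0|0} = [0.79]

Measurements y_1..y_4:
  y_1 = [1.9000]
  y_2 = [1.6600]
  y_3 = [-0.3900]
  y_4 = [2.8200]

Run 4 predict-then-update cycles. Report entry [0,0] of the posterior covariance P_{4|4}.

step 1: x^-=[1.2616]  P^-=[0.6042]  S=[0.9542]  K=[0.6332]  nu=[0.6384]  x^+=[1.6658]  P^+=[0.2216]
step 2: x^-=[1.3826]  P^-=[0.2127]  S=[0.5627]  K=[0.3780]  nu=[0.2774]  x^+=[1.4875]  P^+=[0.1323]
step 3: x^-=[1.2346]  P^-=[0.1511]  S=[0.5011]  K=[0.3016]  nu=[-1.6246]  x^+=[0.7447]  P^+=[0.1056]
step 4: x^-=[0.6181]  P^-=[0.1327]  S=[0.4827]  K=[0.2749]  nu=[2.2019]  x^+=[1.2235]  P^+=[0.0962]

P_post[0,0] = 0.0962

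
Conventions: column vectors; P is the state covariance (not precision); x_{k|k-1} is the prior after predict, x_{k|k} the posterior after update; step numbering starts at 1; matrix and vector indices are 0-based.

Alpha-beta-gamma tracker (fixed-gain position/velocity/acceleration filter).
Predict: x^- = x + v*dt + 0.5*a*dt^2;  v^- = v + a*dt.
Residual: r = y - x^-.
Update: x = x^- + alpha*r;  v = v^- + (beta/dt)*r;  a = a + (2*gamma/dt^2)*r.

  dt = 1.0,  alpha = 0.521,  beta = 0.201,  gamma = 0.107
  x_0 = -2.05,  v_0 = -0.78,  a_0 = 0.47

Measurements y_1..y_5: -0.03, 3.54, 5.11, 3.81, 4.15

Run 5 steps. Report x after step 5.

x_post = 7.8662

step 1: x_pred=-2.5950  r=2.5650  x^+=-1.2586  v^+=0.2056  a^+=1.0189
step 2: x_pred=-0.5436  r=4.0836  x^+=1.5839  v^+=2.0453  a^+=1.8928
step 3: x_pred=4.5756  r=0.5344  x^+=4.8540  v^+=4.0455  a^+=2.0072
step 4: x_pred=9.9031  r=-6.0931  x^+=6.7286  v^+=4.8279  a^+=0.7032
step 5: x_pred=11.9082  r=-7.7582  x^+=7.8662  v^+=3.9718  a^+=-0.9570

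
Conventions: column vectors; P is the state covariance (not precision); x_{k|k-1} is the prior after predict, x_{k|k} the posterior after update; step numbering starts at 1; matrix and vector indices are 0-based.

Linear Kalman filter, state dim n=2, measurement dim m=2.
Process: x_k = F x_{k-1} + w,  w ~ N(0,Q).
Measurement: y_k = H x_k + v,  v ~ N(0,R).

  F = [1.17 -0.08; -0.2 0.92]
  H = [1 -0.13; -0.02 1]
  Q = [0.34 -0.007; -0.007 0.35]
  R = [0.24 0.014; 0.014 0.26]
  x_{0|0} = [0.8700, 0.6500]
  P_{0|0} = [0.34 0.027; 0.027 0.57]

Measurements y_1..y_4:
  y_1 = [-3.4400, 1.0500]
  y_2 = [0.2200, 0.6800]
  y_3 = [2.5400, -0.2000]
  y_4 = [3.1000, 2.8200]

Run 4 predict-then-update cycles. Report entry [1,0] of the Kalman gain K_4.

step 1: x^-=[0.9659, 0.4240]  P^-=[0.8040 -0.0990; -0.0990 0.8361]  S=[1.0839 -0.2100; -0.2100 1.1004]  K=[0.7616 0.0408; -0.0457 0.7529]  nu=[-4.3508, 0.6453]  x^+=[-2.3212, 1.1088]  P^+=[0.1866 0.0250; 0.0250 0.1956]
step 2: x^-=[-2.8045, 1.4843]  P^-=[0.5920 -0.0378; -0.0378 0.5138]  S=[0.8505 -0.1025; -0.1025 0.7756]  K=[0.7054 0.0293; -0.0437 0.6577]  nu=[3.2175, -0.8604]  x^+=[-0.5602, 0.7779]  P^+=[0.1724 0.0209; 0.0209 0.1708]
step 3: x^-=[-0.7177, 0.8277]  P^-=[0.5732 -0.0371; -0.0371 0.4938]  S=[0.8312 -0.0988; -0.0988 0.7555]  K=[0.6986 0.0272; -0.0447 0.6487]  nu=[3.3653, -1.0421]  x^+=[1.6052, 0.0013]  P^+=[0.1707 0.0203; 0.0203 0.1684]
step 4: x^-=[1.8779, -0.3198]  P^-=[0.5709 -0.0372; -0.0372 0.4919]  S=[0.8289 -0.0987; -0.0987 0.7537]  K=[0.6978 0.0268; -0.0449 0.6478]  nu=[1.1805, 3.1774]  x^+=[2.7870, 1.6856]  P^+=[0.1705 0.0202; 0.0202 0.1682]

K[1,0] = -0.0449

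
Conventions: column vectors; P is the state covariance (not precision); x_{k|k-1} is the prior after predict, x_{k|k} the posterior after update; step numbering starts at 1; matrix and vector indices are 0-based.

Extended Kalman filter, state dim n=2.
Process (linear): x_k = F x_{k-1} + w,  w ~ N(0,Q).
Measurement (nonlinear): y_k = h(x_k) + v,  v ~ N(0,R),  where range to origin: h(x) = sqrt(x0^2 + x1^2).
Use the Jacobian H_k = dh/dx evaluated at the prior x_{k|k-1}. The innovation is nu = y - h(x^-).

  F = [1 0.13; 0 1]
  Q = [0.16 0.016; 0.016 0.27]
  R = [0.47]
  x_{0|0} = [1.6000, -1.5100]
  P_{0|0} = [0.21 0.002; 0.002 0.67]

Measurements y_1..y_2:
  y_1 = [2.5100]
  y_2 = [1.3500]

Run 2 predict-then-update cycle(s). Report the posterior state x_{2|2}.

step 1: x^-=[1.4037, -1.5100]  P^-=[0.3818 0.1051; 0.1051 0.9400]  H_jac=[0.6809 -0.7324]  S=[1.0464]  K=[0.1749; -0.5895]  nu=[0.4483]  x^+=[1.4821, -1.7743]  P^+=[0.3498 0.2130; 0.2130 0.5763]
step 2: x^-=[1.2514, -1.7743]  P^-=[0.5750 0.3039; 0.3039 0.8463]  H_jac=[0.5764 -0.8172]  S=[0.9399]  K=[0.0884; -0.5495]  nu=[-0.8212]  x^+=[1.1789, -1.3231]  P^+=[0.5676 0.3495; 0.3495 0.5626]

x_post = [1.1789, -1.3231]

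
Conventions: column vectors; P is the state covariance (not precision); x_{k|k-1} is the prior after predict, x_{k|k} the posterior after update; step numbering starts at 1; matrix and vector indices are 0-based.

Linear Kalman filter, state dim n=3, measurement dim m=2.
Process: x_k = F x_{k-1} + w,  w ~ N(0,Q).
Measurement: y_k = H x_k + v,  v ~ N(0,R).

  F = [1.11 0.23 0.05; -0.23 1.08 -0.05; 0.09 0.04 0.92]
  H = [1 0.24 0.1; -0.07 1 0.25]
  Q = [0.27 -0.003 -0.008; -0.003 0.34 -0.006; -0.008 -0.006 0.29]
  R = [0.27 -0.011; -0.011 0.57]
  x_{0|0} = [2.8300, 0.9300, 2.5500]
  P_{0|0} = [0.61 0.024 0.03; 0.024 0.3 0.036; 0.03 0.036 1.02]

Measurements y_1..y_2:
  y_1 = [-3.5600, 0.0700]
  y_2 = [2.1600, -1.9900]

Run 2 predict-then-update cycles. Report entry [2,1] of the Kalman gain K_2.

K[2,1] = 0.0567

step 1: x^-=[3.4827, 0.2260, 2.6379]  P^-=[1.0564 -0.0597 0.1426; -0.0597 0.7096 -0.0213; 0.1426 -0.0213 1.1665]  S=[1.3778 0.0870; 0.0870 1.3504]  K=[0.7744 -0.1225; 0.0457 0.5217; 0.1730 0.1817]  nu=[-7.3607, -0.5717]  x^+=[-2.1477, -0.4090, 1.2605]  P^+=[0.2263 -0.0569 -0.0223; -0.0569 0.3351 -0.1687; -0.0223 -0.1687 1.0753]
step 2: x^-=[-2.4149, -0.0108, 0.9500]  P^-=[0.5339 -0.0512 0.0045; -0.0512 0.7915 -0.2132; 0.0045 -0.2132 1.1859]  S=[0.8274 0.0879; 0.0879 1.3386]  K=[0.6423 -0.1075; 0.0837 0.5486; 0.0809 0.0567]  nu=[4.4825, -2.3858]  x^+=[0.7208, -0.9445, 1.1776]  P^+=[0.1891 -0.0469 -0.0328; -0.0469 0.3747 -0.2647; -0.0328 -0.2647 1.1754]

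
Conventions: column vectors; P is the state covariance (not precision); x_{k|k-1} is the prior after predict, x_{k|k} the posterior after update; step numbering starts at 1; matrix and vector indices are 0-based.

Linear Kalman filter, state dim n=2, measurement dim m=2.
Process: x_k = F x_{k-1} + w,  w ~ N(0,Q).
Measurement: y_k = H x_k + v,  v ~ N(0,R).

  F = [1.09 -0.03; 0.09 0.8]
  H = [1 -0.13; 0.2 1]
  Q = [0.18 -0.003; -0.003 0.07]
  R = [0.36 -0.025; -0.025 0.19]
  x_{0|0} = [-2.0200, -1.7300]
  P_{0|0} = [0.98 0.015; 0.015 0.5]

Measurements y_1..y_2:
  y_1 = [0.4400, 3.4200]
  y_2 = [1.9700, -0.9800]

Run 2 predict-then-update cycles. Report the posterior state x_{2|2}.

step 1: x^-=[-2.1499, -1.5658]  P^-=[1.3438 0.0942; 0.0942 0.4001]  S=[1.6861 0.2835; 0.2835 0.6815]  K=[0.7529 0.2194; -0.0842 0.6497]  nu=[2.3863, 5.4158]  x^+=[0.8349, 1.7520]  P^+=[0.2617 -0.0295; -0.0295 0.1315]
step 2: x^-=[0.8574, 1.4768]  P^-=[0.4930 -0.0061; -0.0061 0.1520]  S=[0.8571 0.0479; 0.0479 0.3593]  K=[0.5659 0.1820; -0.0540 0.4269]  nu=[1.3045, -2.6283]  x^+=[1.1173, 0.2843]  P^+=[0.1967 -0.0189; -0.0189 0.0862]

x_post = [1.1173, 0.2843]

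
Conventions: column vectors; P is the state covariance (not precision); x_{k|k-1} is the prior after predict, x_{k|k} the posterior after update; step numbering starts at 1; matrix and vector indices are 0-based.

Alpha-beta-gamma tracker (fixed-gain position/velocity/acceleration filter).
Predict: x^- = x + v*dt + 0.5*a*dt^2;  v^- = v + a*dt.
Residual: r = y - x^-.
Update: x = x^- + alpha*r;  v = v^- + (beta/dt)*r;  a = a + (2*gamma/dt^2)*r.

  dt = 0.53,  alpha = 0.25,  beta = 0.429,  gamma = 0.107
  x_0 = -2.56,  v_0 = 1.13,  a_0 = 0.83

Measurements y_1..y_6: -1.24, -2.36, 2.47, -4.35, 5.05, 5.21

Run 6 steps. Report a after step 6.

a_post = 3.3603

step 1: x_pred=-1.8445  r=0.6045  x^+=-1.6934  v^+=2.0592  a^+=1.2906
step 2: x_pred=-0.4207  r=-1.9393  x^+=-0.9056  v^+=1.1735  a^+=-0.1868
step 3: x_pred=-0.3098  r=2.7798  x^+=0.3851  v^+=3.3246  a^+=1.9309
step 4: x_pred=2.4184  r=-6.7684  x^+=0.7263  v^+=-1.1305  a^+=-3.2254
step 5: x_pred=-0.3259  r=5.3759  x^+=1.0180  v^+=1.5114  a^+=0.8701
step 6: x_pred=1.9413  r=3.2687  x^+=2.7585  v^+=4.6184  a^+=3.3603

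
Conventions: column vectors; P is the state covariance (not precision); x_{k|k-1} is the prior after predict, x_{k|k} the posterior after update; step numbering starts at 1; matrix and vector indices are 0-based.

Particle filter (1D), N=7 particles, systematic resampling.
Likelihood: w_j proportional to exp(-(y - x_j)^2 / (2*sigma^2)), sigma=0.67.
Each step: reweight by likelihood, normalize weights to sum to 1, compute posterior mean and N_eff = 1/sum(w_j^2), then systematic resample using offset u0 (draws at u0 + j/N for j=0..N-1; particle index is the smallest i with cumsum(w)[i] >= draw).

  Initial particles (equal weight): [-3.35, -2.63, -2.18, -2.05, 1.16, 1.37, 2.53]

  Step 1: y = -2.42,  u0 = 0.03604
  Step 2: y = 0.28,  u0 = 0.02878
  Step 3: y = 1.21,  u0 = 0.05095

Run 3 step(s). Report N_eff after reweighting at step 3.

step 1: w=[0.1219, 0.3042, 0.2996, 0.2743, 0.0000, 0.0000, 0.0000]  mean=-2.4239  Neff=3.6712  idx=[0, 1, 1, 2, 2, 3, 3]
step 2: w=[0.0001, 0.0110, 0.0110, 0.1629, 0.1629, 0.3260, 0.3260]  mean=-2.1052  Neff=3.7610  idx=[3, 3, 4, 5, 5, 6, 6]
step 3: w=[0.0742, 0.0742, 0.0742, 0.1944, 0.1944, 0.1944, 0.1944]  mean=-2.0789  Neff=5.9664  idx=[0, 2, 3, 4, 5, 5, 6]

N_eff = 5.9664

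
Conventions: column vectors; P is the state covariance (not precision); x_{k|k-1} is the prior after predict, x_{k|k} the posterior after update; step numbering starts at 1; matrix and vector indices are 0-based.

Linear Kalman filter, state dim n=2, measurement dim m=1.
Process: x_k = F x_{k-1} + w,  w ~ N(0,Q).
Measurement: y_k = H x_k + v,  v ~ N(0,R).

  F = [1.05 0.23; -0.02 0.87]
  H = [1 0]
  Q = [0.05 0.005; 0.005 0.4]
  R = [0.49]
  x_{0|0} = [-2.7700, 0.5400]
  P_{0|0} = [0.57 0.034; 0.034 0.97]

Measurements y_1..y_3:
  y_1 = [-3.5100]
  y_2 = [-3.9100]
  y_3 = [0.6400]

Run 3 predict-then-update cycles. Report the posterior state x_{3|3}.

x_post = [-1.6386, 1.9549]

step 1: x^-=[-2.7843, 0.5252]  P^-=[0.7462 0.2180; 0.2180 1.1332]  S=[1.2362]  K=[0.6036; 0.1764]  nu=[-0.7257]  x^+=[-3.2223, 0.3972]  P^+=[0.2958 0.0864; 0.0864 1.0948]
step 2: x^-=[-3.2921, 0.4100]  P^-=[0.4757 0.2964; 0.2964 1.2258]  S=[0.9657]  K=[0.4926; 0.3069]  nu=[-0.6179]  x^+=[-3.5965, 0.2204]  P^+=[0.2414 0.1504; 0.1504 1.1348]
step 3: x^-=[-3.7256, 0.2637]  P^-=[0.4488 0.3637; 0.3637 1.2538]  S=[0.9388]  K=[0.4781; 0.3874]  nu=[4.3656]  x^+=[-1.6386, 1.9549]  P^+=[0.2342 0.1898; 0.1898 1.1129]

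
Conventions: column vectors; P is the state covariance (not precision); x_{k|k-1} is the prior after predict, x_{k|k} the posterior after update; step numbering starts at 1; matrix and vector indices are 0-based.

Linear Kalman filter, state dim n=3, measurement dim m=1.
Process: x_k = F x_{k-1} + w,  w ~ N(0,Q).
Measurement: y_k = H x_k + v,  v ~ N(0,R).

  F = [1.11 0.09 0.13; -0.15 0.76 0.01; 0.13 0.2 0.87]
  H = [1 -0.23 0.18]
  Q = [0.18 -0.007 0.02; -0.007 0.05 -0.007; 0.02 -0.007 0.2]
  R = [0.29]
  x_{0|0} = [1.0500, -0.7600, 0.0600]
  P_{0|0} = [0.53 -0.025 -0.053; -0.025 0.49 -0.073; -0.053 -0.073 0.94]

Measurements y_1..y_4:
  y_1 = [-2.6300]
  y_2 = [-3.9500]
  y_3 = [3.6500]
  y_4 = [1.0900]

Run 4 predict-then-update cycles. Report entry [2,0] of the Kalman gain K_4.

step 1: x^-=[1.1049, -0.7345, 0.0367]  P^-=[0.8309 -0.0881 0.1461; -0.0881 0.3498 0.0220; 0.1461 0.0220 0.9014]  S=[1.2599]  K=[0.6964; -0.1306; 0.2407]  nu=[-3.9104]  x^+=[-1.6185, -0.2237, -0.9046]  P^+=[0.2198 0.0265 -0.0651; 0.0265 0.3283 0.0617; -0.0651 0.0617 0.8284]
step 2: x^-=[-1.9343, 0.0637, -1.0421]  P^-=[0.4554 0.0087 0.1000; 0.0087 0.2397 0.0969; 0.1000 0.0969 0.8519]  S=[0.8097]  K=[0.5822; -0.0359; 0.2853]  nu=[-1.8135]  x^+=[-2.9901, 0.1288, -1.5595]  P^+=[0.1809 0.0256 -0.0345; 0.0256 0.2387 0.1052; -0.0345 0.1052 0.7860]
step 3: x^-=[-3.5102, 0.5308, -1.7197]  P^-=[0.4158 0.0122 0.1223; 0.0122 0.1879 0.1086; 0.1223 0.1086 0.8377]  S=[0.7723]  K=[0.5632; -0.0148; 0.3213]  nu=[7.5918]  x^+=[0.7658, 0.4182, 0.7194]  P^+=[0.1708 0.0187 -0.0174; 0.0187 0.1877 0.1123; -0.0174 0.1123 0.7580]
step 4: x^-=[0.9812, 0.2102, 0.8091]  P^-=[0.4061 0.0052 0.1327; 0.0052 0.1599 0.1028; 0.1327 0.1028 0.8202]  S=[0.7679]  K=[0.5583; -0.0170; 0.3342]  nu=[0.0115]  x^+=[0.9876, 0.2100, 0.8130]  P^+=[0.1667 0.0125 -0.0106; 0.0125 0.1596 0.1072; -0.0106 0.1072 0.7344]

K[2,0] = 0.3342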